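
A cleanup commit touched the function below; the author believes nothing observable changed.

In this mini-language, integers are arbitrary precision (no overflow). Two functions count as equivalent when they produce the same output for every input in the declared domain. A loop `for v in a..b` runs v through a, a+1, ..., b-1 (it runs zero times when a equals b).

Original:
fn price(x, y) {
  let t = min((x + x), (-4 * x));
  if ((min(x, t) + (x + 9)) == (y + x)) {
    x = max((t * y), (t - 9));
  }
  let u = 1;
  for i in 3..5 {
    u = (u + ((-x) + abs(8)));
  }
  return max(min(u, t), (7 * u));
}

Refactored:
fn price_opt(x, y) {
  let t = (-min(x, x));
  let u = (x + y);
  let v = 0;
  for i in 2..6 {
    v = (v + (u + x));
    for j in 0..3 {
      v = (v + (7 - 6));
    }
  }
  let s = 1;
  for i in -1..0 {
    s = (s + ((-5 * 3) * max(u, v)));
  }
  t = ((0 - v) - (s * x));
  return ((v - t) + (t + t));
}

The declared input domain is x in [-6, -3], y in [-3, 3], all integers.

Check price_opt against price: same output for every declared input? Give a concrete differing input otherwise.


On input x=-6, y=-3, price returns -55 while price_opt returns 816.
verdict: not equivalent; witness: x=-6, y=-3


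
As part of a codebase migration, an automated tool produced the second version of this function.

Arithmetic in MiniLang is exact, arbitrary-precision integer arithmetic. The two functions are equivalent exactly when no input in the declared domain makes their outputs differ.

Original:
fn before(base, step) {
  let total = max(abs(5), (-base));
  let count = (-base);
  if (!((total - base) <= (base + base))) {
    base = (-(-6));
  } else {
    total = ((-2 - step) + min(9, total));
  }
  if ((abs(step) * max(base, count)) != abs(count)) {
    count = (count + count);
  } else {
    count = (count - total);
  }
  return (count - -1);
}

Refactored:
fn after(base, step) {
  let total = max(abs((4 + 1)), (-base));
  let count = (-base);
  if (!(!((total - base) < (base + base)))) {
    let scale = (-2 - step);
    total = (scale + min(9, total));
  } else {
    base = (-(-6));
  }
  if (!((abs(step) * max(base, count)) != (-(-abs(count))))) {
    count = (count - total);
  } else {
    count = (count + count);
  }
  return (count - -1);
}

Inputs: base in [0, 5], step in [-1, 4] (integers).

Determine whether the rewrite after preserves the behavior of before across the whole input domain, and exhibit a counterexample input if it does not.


The suspicious edit (`((total - base) <= (base + base))` became `((total - base) < (base + base))`) never changes the result for any input inside the declared domain; all 36 inputs agree.
verdict: equivalent


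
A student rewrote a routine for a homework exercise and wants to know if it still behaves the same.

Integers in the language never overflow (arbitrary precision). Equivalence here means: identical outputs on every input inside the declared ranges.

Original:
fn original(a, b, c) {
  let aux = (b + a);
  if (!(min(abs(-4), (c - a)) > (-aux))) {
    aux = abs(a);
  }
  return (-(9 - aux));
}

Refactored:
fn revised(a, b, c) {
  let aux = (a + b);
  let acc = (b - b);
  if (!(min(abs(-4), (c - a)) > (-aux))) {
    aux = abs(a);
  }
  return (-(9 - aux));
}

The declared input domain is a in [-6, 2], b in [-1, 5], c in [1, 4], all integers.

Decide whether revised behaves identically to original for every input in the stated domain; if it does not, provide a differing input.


Side by side, the visible changes include: statement counts differ, plus local variable names differ, plus arithmetic usage differs.
One worked example (a=-3, b=-1, c=2) — original: aux = -4; (!(min(abs(-4), (c - a)) > (-aux))) -> true; aux = 3; return -6; revised: aux = -4; acc = 0; (!(min(abs(-4), (c - a)) > (-aux))) -> true; aux = 3; return -6; agreement on -6.
Every one of the 252 inputs gives matching results.
verdict: equivalent


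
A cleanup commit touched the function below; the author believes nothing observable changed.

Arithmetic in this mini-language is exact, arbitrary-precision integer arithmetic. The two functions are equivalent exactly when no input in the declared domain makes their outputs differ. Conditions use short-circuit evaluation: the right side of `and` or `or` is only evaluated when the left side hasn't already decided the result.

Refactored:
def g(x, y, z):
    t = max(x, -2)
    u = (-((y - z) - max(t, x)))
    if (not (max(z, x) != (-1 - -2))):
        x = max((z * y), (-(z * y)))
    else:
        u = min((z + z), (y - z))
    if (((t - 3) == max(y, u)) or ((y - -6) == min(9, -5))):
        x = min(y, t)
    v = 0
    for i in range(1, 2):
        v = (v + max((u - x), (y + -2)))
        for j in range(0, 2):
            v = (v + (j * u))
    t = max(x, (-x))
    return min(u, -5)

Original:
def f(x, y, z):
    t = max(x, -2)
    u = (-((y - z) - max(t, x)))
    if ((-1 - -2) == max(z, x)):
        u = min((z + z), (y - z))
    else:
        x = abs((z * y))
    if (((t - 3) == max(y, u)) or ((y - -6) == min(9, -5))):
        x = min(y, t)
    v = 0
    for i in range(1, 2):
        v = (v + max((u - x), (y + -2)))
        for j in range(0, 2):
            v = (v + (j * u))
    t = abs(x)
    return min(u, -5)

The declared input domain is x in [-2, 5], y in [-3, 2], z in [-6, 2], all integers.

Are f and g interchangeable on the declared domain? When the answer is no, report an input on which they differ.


x=-2, y=-3, z=-6 yields -5 from f but -12 from g.
verdict: not equivalent; witness: x=-2, y=-3, z=-6


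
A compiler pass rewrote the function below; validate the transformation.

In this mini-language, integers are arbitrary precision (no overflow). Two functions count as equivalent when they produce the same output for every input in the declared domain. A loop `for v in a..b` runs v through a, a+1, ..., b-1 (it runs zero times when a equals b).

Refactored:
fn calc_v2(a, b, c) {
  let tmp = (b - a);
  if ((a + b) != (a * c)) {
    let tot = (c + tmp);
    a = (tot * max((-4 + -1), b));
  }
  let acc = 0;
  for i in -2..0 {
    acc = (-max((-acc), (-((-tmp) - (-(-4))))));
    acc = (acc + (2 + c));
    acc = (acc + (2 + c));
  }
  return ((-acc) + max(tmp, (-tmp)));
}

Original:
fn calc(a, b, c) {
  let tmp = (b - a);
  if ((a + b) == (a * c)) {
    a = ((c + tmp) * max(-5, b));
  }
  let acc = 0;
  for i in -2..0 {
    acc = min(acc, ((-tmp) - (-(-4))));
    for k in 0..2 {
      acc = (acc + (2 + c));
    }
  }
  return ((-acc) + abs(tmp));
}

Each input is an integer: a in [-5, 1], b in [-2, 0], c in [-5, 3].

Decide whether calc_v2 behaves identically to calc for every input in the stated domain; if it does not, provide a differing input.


Equivalent. The one real change (`((a + b) == (a * c))` became `((a + b) != (a * c))`) has no effect anywhere in the declared ranges.
Sweeping the whole domain (189 inputs) finds no disagreement.
Tracing a=-1, b=-1, c=0: calc: tmp becomes 0; next ((a + b) == (a * c)) evaluates to false; next acc becomes 0; next at i=-2:; next acc becomes -4; next at k=0:; next acc becomes -2; next at k=1:; next acc becomes 0; next at i=-1:; next acc becomes -4; next at k=0:; next acc becomes -2; next at k=1:; next acc becomes 0; next final value 0 | calc_v2: tmp becomes 0; next ((a + b) != (a * c)) evaluates to true; next tot becomes 0; next a becomes 0; next acc becomes 0; next at i=-2:; next acc becomes -4; next acc becomes -2; next acc becomes 0; next at i=-1:; next acc becomes -4; next acc becomes -2; next acc becomes 0; next final value 0 — matching result 0.
verdict: equivalent


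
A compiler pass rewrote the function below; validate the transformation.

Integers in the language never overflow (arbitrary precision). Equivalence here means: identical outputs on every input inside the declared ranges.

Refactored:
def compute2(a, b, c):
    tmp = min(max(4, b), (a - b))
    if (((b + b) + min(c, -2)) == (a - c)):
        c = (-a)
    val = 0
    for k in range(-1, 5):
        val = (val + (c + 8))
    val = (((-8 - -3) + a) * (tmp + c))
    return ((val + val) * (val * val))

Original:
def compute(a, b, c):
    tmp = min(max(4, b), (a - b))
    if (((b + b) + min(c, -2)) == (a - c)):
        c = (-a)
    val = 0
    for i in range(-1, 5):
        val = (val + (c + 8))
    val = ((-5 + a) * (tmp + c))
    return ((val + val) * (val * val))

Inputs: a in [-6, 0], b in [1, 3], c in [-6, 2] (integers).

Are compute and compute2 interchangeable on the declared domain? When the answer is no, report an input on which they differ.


Comparing the listings, the differences include: local variable names differ, and arithmetic usage differs, and constant usage differs.
Tracing a=-5, b=2, c=0: compute: tmp=-7, then (((b + b) + min(c, -2)) == (a - c)) is false, then val=0, then (i=-1), then val=8, then (i=0), then val=16, then (i=1), then val=24, then (i=2), then val=32, then (i=3), then val=40, then (i=4), then val=48, then val=70, then returns 686000 | compute2: tmp=-7, then (((b + b) + min(c, -2)) == (a - c)) is false, then val=0, then (k=-1), then val=8, then (k=0), then val=16, then (k=1), then val=24, then (k=2), then val=32, then (k=3), then val=40, then (k=4), then val=48, then val=70, then returns 686000 — matching result 686000.
An exhaustive pass over the 189 declared inputs shows identical outputs.
verdict: equivalent


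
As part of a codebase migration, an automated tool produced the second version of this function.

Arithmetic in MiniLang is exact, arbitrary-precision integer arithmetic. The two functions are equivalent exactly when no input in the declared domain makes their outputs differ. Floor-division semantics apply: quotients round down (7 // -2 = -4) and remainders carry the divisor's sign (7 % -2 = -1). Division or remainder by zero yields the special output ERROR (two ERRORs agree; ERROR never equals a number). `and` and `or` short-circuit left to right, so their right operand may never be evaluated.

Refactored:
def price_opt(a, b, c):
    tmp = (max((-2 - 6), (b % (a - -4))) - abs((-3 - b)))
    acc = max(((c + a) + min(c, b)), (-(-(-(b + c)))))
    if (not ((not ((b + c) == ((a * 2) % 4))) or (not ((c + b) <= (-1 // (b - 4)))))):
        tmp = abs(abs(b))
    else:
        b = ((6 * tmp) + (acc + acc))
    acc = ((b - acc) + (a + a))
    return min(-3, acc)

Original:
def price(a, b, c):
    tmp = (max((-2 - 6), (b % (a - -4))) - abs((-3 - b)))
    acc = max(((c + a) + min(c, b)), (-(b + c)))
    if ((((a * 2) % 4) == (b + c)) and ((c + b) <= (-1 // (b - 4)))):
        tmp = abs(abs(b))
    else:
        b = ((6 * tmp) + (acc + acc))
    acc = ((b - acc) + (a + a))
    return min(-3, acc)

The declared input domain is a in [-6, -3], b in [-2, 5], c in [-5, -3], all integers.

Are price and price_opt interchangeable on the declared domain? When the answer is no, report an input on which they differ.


Side by side, the visible changes include: boolean connective usage differs.
One worked example (a=-6, b=-1, c=-4) — price: tmp := -3 | acc := 5 | ((((a * 2) % 4) == (b + c)) and ((c + b) <= (-1 // (b - 4)))): false | b := -8 | acc := -25 | result -25; price_opt: tmp := -3 | acc := 5 | (not ((not ((b + c) == ((a * 2) % 4))) or (not ((c + b) <= (-1 // (b - 4)))))): false | b := -8 | acc := -25 | result -25; agreement on -25.
Across all 96 domain points the two functions coincide.
verdict: equivalent


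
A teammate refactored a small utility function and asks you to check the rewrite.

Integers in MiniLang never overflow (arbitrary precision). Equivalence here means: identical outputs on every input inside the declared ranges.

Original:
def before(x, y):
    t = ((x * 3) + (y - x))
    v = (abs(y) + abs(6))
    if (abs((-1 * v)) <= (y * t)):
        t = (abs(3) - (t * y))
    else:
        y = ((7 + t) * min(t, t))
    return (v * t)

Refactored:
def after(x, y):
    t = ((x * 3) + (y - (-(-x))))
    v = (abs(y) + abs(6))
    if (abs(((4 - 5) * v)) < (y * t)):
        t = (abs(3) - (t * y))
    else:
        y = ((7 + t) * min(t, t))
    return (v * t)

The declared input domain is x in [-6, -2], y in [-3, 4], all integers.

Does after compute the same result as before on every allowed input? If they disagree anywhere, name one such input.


These are not equivalent — on x=-3, y=-1 the outputs split (-28 vs -49).
before: t becomes -7; next v becomes 7; next (abs((-1 * v)) <= (y * t)) evaluates to true; next t becomes -4; next final value -28
after: t becomes -7; next v becomes 7; next (abs(((4 - 5) * v)) < (y * t)) evaluates to false; next y becomes 0; next final value -49
verdict: not equivalent; witness: x=-3, y=-1


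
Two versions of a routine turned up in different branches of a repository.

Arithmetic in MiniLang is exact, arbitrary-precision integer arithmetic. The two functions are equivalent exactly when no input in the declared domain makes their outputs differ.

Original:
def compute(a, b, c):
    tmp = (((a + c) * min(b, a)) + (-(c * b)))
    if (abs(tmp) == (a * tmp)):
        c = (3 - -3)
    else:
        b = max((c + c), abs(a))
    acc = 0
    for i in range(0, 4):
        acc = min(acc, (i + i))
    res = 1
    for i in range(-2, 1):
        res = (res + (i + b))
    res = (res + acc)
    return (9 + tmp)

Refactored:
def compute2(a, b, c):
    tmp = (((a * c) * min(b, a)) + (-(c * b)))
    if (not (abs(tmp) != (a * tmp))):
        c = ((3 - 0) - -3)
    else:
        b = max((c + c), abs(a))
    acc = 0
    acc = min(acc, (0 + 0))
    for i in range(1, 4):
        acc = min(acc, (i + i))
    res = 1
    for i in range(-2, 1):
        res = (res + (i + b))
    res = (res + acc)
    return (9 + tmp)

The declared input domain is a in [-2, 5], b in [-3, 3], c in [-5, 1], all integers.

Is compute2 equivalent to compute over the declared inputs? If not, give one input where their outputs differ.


These are not equivalent — on a=-2, b=-3, c=-5 the outputs split (15 vs -36).
compute: tmp = 6; (abs(tmp) == (a * tmp)) -> false; b = 2; acc = 0; [i=0]; acc = 0; [i=1]; acc = 0; [i=2]; acc = 0; [i=3]; acc = 0; res = 1; [i=-2]; res = 1; [i=-1]; res = 2; [i=0]; res = 4; res = 4; return 15
compute2: tmp = -45; (not (abs(tmp) != (a * tmp))) -> false; b = 2; acc = 0; acc = 0; [i=1]; acc = 0; [i=2]; acc = 0; [i=3]; acc = 0; res = 1; [i=-2]; res = 1; [i=-1]; res = 2; [i=0]; res = 4; res = 4; return -36
verdict: not equivalent; witness: a=-2, b=-3, c=-5


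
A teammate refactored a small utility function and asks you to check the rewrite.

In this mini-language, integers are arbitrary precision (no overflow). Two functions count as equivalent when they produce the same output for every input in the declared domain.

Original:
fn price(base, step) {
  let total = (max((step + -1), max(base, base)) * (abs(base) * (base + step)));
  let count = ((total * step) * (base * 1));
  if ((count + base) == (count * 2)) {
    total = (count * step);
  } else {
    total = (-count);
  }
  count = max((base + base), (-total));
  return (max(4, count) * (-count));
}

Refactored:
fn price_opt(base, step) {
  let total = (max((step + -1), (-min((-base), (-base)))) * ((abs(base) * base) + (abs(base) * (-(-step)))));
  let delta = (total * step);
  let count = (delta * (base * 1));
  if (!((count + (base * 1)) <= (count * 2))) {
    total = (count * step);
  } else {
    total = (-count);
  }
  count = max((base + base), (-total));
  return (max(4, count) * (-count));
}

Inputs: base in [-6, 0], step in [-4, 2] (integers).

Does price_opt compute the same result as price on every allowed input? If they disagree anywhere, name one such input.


These are not equivalent — on base=-1, step=2 the outputs split (8 vs -16).
price: total = 1; count = -2; ((count + base) == (count * 2)) -> false; total = 2; count = -2; return 8
price_opt: total = 1; delta = 2; count = -2; (!((count + (base * 1)) <= (count * 2))) -> true; total = -4; count = 4; return -16
verdict: not equivalent; witness: base=-1, step=2


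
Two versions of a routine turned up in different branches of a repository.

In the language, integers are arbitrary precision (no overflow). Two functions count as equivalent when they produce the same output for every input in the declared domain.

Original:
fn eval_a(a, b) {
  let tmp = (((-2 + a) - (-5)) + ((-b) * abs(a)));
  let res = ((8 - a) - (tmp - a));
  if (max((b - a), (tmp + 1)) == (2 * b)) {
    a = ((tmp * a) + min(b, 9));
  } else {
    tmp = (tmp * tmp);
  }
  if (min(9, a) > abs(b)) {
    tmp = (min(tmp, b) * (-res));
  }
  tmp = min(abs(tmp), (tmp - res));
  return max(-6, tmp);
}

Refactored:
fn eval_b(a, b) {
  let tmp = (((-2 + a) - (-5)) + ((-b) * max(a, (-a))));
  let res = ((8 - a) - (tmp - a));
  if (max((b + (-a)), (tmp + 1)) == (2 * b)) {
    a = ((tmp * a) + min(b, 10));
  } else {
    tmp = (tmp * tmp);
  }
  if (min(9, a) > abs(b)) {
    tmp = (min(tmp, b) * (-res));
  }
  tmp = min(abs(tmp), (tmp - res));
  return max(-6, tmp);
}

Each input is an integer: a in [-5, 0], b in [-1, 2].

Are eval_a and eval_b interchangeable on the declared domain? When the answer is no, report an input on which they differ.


The suspicious edit (`9` became `10`) never changes the result for any input inside the declared domain; all 24 inputs agree.
verdict: equivalent


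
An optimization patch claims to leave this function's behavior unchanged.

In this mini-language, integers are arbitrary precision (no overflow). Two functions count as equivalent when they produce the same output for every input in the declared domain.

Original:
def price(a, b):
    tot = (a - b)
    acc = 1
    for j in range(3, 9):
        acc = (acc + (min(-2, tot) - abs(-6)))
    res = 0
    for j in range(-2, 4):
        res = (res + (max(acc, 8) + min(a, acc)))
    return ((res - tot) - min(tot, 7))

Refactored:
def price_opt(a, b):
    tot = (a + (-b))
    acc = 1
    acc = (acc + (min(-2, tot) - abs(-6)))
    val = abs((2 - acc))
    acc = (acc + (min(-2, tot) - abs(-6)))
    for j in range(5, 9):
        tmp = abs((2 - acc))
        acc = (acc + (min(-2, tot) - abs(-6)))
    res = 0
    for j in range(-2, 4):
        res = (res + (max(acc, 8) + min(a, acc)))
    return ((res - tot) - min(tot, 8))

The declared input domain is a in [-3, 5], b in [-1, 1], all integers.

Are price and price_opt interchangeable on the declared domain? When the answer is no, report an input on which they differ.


The suspicious edit (`7` became `8`) never changes the result for any input inside the declared domain.
One worked example (a=-1, b=1) — price: tot = -2; acc = 1; [j=3]; acc = -7; [j=4]; acc = -15; [j=5]; acc = -23; [j=6]; acc = -31; [j=7]; acc = -39; [j=8]; acc = -47; res = 0; [j=-2]; res = -39; [j=-1]; res = -78; [j=0]; res = -117; [j=1]; res = -156; [j=2]; res = -195; [j=3]; res = -234; return -230; price_opt: tot = -2; acc = 1; acc = -7; val = 9; acc = -15; [j=5]; tmp = 17; acc = -23; [j=6]; tmp = 25; acc = -31; [j=7]; tmp = 33; acc = -39; [j=8]; tmp = 41; acc = -47; res = 0; [j=-2]; res = -39; [j=-1]; res = -78; [j=0]; res = -117; [j=1]; res = -156; [j=2]; res = -195; [j=3]; res = -234; return -230; agreement on -230.
An exhaustive pass over the 27 declared inputs shows identical outputs.
verdict: equivalent


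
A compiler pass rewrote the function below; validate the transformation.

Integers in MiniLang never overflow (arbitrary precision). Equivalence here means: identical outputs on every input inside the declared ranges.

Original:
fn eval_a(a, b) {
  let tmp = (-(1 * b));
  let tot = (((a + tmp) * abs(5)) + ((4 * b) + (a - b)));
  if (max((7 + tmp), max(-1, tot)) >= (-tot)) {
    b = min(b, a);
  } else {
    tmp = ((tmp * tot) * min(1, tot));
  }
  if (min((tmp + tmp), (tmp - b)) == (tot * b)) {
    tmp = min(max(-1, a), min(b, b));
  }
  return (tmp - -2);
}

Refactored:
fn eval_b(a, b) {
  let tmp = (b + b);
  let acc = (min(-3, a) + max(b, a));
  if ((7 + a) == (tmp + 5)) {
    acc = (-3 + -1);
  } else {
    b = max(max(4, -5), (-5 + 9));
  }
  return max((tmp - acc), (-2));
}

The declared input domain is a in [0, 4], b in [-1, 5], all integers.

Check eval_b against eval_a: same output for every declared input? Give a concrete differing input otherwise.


The rewrite breaks on a=0, b=-1, where the results are 3 and 1.
eval_a: tmp=1, then tot=2, then (max((7 + tmp), max(-1, tot)) >= (-tot)) is true, then b=-1, then (min((tmp + tmp), (tmp - b)) == (tot * b)) is false, then returns 3
eval_b: tmp=-2, then acc=-3, then ((7 + a) == (tmp + 5)) is false, then b=4, then returns 1
verdict: not equivalent; witness: a=0, b=-1


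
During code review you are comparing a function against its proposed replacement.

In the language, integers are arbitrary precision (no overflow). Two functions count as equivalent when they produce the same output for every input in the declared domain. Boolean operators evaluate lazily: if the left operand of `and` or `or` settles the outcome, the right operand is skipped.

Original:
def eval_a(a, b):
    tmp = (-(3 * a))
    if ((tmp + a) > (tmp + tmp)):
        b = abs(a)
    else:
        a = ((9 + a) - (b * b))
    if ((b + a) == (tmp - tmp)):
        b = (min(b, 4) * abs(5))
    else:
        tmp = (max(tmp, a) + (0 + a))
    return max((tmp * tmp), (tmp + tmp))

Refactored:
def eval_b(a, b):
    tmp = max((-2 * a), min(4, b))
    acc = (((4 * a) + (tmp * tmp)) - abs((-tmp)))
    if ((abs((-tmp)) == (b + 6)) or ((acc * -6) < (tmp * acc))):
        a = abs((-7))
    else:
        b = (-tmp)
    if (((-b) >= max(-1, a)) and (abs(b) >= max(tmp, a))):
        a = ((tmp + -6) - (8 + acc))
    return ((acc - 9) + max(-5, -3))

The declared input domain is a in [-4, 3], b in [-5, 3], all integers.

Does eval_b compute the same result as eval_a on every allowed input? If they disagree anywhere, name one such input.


There is a counterexample at a=-4, b=-5: 64 on one side, 28 on the other.
eval_a: tmp becomes 12; next ((tmp + a) > (tmp + tmp)) evaluates to false; next a becomes -20; next ((b + a) == (tmp - tmp)) evaluates to false; next tmp becomes -8; next final value 64
eval_b: tmp becomes 8; next acc becomes 40; next ((abs((-tmp)) == (b + 6)) or ((acc * -6) < (tmp * acc))) evaluates to true; next a becomes 7; next (((-b) >= max(-1, a)) and (abs(b) >= max(tmp, a))) evaluates to false; next final value 28
verdict: not equivalent; witness: a=-4, b=-5


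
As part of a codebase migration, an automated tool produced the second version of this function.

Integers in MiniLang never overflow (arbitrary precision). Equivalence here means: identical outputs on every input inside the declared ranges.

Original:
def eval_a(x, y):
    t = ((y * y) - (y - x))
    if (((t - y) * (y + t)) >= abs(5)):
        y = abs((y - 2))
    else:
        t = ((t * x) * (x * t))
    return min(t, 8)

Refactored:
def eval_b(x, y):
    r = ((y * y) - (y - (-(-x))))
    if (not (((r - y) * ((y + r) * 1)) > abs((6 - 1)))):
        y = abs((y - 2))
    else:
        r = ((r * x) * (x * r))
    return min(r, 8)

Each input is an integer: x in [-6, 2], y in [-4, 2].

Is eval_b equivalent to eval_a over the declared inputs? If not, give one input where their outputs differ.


The rewrite breaks on x=-6, y=-3, where the results are 6 and 8.
eval_a: t becomes 6; next (((t - y) * (y + t)) >= abs(5)) evaluates to true; next y becomes 5; next final value 6
eval_b: r becomes 6; next (not (((r - y) * ((y + r) * 1)) > abs((6 - 1)))) evaluates to false; next r becomes 1296; next final value 8
verdict: not equivalent; witness: x=-6, y=-3


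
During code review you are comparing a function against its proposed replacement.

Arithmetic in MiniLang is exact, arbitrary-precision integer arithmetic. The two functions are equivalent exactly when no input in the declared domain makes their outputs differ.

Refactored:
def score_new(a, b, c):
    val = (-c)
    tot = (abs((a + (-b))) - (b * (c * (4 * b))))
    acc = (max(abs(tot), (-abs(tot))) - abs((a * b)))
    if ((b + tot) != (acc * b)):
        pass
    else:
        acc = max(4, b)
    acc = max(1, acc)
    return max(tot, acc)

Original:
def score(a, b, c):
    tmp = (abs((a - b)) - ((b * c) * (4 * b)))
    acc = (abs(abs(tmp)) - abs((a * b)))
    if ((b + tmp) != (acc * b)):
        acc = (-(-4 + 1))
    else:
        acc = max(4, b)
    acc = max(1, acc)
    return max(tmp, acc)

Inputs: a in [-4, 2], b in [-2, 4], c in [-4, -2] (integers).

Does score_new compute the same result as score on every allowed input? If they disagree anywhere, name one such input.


Try a=-2, b=0, c=-4.
score: tmp := 2 | acc := 2 | ((b + tmp) != (acc * b)): true | acc := 3 | acc := 3 | result 3
score_new: val := 4 | tot := 2 | acc := 2 | ((b + tot) != (acc * b)): true | acc := 2 | result 2
3 against 2: the behavior changed.
verdict: not equivalent; witness: a=-2, b=0, c=-4


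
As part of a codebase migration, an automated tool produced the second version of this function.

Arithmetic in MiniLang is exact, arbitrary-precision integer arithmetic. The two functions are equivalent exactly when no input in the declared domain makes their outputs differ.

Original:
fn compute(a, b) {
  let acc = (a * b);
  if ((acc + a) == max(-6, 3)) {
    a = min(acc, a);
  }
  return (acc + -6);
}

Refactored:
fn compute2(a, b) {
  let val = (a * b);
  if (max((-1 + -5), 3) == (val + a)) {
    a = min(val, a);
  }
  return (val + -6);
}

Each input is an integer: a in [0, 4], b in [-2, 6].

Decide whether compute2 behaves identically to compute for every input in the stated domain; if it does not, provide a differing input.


This is a faithful refactor — constant usage differs, and arithmetic usage differs, and local variable names differ, but the computed results match everywhere.
Spot check at a=2, b=-2 — compute: acc becomes -4; next ((acc + a) == max(-6, 3)) evaluates to false; next final value -10. compute2: val becomes -4; next (max((-1 + -5), 3) == (val + a)) evaluates to false; next final value -10. Both give -10.
Across all 45 domain points the two functions coincide.
verdict: equivalent


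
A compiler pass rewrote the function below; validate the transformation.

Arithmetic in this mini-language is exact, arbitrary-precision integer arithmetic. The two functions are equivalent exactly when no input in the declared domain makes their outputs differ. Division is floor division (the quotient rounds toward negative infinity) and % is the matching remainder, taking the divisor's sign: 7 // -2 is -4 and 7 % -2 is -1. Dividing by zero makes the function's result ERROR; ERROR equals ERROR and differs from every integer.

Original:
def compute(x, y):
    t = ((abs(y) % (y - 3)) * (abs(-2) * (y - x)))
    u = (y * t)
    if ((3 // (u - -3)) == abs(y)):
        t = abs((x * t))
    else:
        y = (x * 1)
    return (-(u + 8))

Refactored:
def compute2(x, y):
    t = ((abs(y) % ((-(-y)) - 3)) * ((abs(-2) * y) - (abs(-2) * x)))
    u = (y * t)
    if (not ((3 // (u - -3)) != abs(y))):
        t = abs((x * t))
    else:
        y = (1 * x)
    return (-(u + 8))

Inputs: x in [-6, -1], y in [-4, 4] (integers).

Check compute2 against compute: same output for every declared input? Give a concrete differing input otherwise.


Side by side, the visible changes include: boolean connective usage differs; constant usage differs; comparison usage differs; min/max/abs usage differs; arithmetic usage differs.
As a probe, take x=-5, y=4: compute runs t becomes 0; next u becomes 0; next ((3 // (u - -3)) == abs(y)) evaluates to false; next y becomes -5; next final value -8; compute2 runs t becomes 0; next u becomes 0; next (not ((3 // (u - -3)) != abs(y))) evaluates to false; next y becomes -5; next final value -8; both end at -8.
Checked all 54 inputs in the declared domain: the outputs agree on every one.
verdict: equivalent


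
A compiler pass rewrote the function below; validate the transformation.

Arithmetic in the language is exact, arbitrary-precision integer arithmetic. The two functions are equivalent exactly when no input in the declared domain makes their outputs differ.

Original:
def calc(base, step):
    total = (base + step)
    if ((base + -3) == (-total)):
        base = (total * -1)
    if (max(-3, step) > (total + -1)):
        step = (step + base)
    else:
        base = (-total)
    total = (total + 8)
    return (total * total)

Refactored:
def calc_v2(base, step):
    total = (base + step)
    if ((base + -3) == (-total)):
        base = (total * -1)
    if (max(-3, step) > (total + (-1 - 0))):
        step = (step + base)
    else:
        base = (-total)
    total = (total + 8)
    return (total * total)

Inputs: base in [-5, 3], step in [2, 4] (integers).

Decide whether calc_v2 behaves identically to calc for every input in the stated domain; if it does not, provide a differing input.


Behavior is preserved: although arithmetic usage differs; constant usage differs, the outputs never diverge.
Tracing base=0, step=4: calc: total becomes 4; next ((base + -3) == (-total)) evaluates to false; next (max(-3, step) > (total + -1)) evaluates to true; next step becomes 4; next total becomes 12; next final value 144 | calc_v2: total becomes 4; next ((base + -3) == (-total)) evaluates to false; next (max(-3, step) > (total + (-1 - 0))) evaluates to true; next step becomes 4; next total becomes 12; next final value 144 — matching result 144.
Every one of the 27 inputs gives matching results.
verdict: equivalent


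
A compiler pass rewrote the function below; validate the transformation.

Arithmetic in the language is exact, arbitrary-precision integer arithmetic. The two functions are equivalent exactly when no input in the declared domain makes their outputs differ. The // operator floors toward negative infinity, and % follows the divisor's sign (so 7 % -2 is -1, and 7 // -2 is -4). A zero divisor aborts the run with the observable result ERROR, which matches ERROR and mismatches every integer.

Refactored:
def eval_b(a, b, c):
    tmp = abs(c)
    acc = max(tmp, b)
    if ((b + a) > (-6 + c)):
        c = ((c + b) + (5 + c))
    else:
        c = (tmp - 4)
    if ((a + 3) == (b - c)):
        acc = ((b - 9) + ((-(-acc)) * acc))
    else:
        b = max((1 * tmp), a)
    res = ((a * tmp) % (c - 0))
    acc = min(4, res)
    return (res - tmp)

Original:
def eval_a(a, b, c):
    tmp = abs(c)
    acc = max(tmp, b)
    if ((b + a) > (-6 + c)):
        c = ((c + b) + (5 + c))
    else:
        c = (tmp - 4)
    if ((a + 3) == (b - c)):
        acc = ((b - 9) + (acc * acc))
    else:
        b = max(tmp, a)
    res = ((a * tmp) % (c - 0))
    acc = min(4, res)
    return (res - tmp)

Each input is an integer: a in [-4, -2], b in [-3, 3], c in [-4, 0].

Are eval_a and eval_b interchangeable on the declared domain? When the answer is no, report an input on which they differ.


Side by side, the visible changes include: constant usage differs, plus arithmetic usage differs.
Tracing a=-2, b=2, c=0: eval_a: tmp becomes 0; next acc becomes 2; next ((b + a) > (-6 + c)) evaluates to true; next c becomes 7; next ((a + 3) == (b - c)) evaluates to false; next b becomes 0; next res becomes 0; next acc becomes 0; next final value 0 | eval_b: tmp becomes 0; next acc becomes 2; next ((b + a) > (-6 + c)) evaluates to true; next c becomes 7; next ((a + 3) == (b - c)) evaluates to false; next b becomes 0; next res becomes 0; next acc becomes 0; next final value 0 — matching result 0.
Every one of the 105 inputs gives matching results.
verdict: equivalent


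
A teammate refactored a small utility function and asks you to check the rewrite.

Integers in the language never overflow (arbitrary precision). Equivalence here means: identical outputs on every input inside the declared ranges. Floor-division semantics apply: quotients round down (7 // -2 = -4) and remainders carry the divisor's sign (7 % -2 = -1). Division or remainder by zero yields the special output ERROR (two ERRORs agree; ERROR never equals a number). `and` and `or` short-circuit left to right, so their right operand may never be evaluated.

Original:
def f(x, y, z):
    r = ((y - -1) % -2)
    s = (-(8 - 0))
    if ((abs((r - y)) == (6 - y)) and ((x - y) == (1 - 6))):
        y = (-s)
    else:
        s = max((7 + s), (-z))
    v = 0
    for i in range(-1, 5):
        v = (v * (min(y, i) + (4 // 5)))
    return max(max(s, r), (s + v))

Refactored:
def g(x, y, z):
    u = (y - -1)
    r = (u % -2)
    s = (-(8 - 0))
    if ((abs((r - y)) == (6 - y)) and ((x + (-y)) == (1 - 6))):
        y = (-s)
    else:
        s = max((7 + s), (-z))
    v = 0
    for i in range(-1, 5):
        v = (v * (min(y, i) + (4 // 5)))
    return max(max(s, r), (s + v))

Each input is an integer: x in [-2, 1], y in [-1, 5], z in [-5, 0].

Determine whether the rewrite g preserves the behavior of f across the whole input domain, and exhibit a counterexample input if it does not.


The two versions differ — the changes include statement counts differ, local variable names differ, arithmetic usage differs.
Spot check at x=-2, y=1, z=-4 — f: r = 0; s = -8; ((abs((r - y)) == (6 - y)) and ((x - y) == (1 - 6))) -> false; s = 4; v = 0; [i=-1]; v = 0; [i=0]; v = 0; [i=1]; v = 0; [i=2]; v = 0; [i=3]; v = 0; [i=4]; v = 0; return 4. g: u = 2; r = 0; s = -8; ((abs((r - y)) == (6 - y)) and ((x + (-y)) == (1 - 6))) -> false; s = 4; v = 0; [i=-1]; v = 0; [i=0]; v = 0; [i=1]; v = 0; [i=2]; v = 0; [i=3]; v = 0; [i=4]; v = 0; return 4. Both give 4.
Across all 168 domain points the two functions coincide.
verdict: equivalent


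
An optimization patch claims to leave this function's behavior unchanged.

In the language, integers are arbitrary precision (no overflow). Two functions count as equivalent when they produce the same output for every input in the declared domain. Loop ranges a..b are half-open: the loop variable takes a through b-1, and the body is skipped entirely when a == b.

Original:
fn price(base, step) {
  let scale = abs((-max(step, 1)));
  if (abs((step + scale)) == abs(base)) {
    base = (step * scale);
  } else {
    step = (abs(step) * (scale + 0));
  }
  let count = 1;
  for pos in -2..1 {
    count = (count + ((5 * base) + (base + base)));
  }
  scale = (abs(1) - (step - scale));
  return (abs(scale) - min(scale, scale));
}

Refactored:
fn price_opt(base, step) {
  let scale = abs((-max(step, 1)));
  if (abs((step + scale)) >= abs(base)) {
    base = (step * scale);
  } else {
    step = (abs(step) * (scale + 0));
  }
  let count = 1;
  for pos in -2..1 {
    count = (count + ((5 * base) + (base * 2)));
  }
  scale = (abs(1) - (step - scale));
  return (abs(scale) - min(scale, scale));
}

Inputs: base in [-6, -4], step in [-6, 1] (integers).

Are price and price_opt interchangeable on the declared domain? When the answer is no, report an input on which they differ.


On input base=-4, step=-6, price returns 8 while price_opt returns 0.
verdict: not equivalent; witness: base=-4, step=-6


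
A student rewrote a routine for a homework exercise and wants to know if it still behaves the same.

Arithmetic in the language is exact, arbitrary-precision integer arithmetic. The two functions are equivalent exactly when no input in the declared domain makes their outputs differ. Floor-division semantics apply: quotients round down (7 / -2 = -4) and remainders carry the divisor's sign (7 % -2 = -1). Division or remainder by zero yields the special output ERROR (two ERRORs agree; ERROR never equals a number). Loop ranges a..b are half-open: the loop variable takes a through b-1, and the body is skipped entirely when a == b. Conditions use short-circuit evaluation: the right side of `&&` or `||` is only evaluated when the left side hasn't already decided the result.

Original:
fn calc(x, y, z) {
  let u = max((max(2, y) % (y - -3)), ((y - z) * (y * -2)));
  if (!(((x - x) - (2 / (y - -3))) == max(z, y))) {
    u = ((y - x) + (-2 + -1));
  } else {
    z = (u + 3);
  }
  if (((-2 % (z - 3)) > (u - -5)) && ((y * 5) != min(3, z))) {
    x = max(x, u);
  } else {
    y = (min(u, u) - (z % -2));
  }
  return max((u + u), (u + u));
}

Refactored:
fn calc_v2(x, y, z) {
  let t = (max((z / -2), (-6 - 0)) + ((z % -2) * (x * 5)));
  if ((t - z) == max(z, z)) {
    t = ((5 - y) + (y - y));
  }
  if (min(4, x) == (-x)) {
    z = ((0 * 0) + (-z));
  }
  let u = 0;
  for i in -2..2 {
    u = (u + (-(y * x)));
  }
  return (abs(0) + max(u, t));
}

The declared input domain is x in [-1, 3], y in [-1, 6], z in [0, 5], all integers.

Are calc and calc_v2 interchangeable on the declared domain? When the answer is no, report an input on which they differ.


At x=-1, y=-1, z=0: calc gives -6, calc_v2 gives 6.
verdict: not equivalent; witness: x=-1, y=-1, z=0


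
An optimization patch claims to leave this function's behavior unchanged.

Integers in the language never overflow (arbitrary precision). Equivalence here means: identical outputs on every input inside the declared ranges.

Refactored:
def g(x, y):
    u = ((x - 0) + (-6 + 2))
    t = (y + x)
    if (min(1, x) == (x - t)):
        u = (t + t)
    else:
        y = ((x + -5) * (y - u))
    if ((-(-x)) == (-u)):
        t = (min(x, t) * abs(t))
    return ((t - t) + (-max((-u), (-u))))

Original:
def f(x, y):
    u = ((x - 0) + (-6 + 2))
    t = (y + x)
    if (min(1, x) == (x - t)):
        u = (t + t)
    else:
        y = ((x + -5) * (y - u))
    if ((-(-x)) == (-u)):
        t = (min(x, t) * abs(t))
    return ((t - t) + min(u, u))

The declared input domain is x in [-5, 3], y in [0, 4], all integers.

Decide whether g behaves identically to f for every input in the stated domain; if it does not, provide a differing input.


The two versions differ — the changes include min/max/abs usage differs.
As a probe, take x=2, y=4: f runs u = -2; t = 6; (min(1, x) == (x - t)) -> false; y = -18; ((-(-x)) == (-u)) -> true; t = 12; return -2; g runs u = -2; t = 6; (min(1, x) == (x - t)) -> false; y = -18; ((-(-x)) == (-u)) -> true; t = 12; return -2; both end at -2.
Checked all 45 inputs in the declared domain: the outputs agree on every one.
verdict: equivalent


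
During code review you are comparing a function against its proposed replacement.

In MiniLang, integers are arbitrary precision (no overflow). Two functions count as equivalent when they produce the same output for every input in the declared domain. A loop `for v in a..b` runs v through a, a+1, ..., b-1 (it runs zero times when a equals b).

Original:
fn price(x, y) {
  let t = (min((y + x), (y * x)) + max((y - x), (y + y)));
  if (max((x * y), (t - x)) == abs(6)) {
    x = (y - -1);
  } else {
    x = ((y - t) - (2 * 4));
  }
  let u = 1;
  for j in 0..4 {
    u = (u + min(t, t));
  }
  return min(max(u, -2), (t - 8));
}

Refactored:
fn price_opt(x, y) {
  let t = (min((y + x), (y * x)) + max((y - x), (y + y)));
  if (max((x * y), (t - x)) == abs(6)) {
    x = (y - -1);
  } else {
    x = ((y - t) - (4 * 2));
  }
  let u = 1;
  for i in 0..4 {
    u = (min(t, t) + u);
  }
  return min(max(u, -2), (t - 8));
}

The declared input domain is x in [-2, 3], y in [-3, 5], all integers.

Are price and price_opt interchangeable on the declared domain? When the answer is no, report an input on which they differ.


Reading the diff, among the changes: local variable names differ.
Tracing x=-1, y=0: price: t = 0; (max((x * y), (t - x)) == abs(6)) -> false; x = -8; u = 1; [j=0]; u = 1; [j=1]; u = 1; [j=2]; u = 1; [j=3]; u = 1; return -8 | price_opt: t = 0; (max((x * y), (t - x)) == abs(6)) -> false; x = -8; u = 1; [i=0]; u = 1; [i=1]; u = 1; [i=2]; u = 1; [i=3]; u = 1; return -8 — matching result -8.
An exhaustive pass over the 54 declared inputs shows identical outputs.
verdict: equivalent


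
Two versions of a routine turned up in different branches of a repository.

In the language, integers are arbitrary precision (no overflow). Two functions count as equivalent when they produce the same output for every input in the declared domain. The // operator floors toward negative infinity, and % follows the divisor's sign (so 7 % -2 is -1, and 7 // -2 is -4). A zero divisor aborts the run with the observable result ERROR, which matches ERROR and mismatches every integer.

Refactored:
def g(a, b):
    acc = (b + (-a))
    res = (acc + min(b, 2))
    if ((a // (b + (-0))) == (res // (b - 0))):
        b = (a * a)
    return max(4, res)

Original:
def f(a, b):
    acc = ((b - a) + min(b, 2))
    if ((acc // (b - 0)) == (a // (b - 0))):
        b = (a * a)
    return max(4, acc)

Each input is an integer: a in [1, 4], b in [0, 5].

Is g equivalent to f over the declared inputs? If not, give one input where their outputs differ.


Differences: arithmetic usage differs, plus statement counts differ, plus local variable names differ — yet all 24 inputs agree.
verdict: equivalent
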